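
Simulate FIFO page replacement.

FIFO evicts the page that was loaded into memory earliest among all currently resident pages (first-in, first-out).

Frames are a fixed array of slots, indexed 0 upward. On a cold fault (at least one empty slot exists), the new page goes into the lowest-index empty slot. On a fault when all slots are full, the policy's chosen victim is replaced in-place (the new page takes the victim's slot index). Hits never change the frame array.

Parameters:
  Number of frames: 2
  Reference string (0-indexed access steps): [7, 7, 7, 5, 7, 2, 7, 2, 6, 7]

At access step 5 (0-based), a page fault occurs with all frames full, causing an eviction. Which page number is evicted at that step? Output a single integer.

Step 0: ref 7 -> FAULT, frames=[7,-]
Step 1: ref 7 -> HIT, frames=[7,-]
Step 2: ref 7 -> HIT, frames=[7,-]
Step 3: ref 5 -> FAULT, frames=[7,5]
Step 4: ref 7 -> HIT, frames=[7,5]
Step 5: ref 2 -> FAULT, evict 7, frames=[2,5]
At step 5: evicted page 7

Answer: 7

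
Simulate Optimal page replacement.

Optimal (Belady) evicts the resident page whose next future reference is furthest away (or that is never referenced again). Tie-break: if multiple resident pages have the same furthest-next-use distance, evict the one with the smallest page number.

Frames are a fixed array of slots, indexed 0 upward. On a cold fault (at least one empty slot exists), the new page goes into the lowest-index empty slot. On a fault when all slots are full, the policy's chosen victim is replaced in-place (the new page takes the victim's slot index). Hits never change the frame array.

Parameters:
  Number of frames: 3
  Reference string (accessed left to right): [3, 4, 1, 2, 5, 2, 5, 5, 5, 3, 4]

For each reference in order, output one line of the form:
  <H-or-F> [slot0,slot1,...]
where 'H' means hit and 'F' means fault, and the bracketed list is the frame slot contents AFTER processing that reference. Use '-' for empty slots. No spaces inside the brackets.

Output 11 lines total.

F [3,-,-]
F [3,4,-]
F [3,4,1]
F [3,4,2]
F [3,5,2]
H [3,5,2]
H [3,5,2]
H [3,5,2]
H [3,5,2]
H [3,5,2]
F [3,5,4]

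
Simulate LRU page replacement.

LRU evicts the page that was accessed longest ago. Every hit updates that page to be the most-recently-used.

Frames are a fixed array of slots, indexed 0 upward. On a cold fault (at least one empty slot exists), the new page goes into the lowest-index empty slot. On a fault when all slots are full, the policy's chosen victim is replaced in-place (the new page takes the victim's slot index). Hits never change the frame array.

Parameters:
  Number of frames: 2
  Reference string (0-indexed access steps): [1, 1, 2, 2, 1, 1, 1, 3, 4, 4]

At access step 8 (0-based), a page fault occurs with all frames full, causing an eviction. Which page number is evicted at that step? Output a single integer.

Step 0: ref 1 -> FAULT, frames=[1,-]
Step 1: ref 1 -> HIT, frames=[1,-]
Step 2: ref 2 -> FAULT, frames=[1,2]
Step 3: ref 2 -> HIT, frames=[1,2]
Step 4: ref 1 -> HIT, frames=[1,2]
Step 5: ref 1 -> HIT, frames=[1,2]
Step 6: ref 1 -> HIT, frames=[1,2]
Step 7: ref 3 -> FAULT, evict 2, frames=[1,3]
Step 8: ref 4 -> FAULT, evict 1, frames=[4,3]
At step 8: evicted page 1

Answer: 1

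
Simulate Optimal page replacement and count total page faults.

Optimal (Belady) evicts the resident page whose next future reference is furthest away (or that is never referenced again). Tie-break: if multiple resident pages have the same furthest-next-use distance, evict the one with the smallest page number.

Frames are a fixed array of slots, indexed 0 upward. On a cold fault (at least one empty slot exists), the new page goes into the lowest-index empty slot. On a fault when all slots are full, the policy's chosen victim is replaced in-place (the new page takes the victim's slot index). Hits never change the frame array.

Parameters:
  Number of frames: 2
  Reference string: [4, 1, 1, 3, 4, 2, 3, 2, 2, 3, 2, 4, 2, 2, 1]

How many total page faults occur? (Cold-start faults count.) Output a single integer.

Step 0: ref 4 → FAULT, frames=[4,-]
Step 1: ref 1 → FAULT, frames=[4,1]
Step 2: ref 1 → HIT, frames=[4,1]
Step 3: ref 3 → FAULT (evict 1), frames=[4,3]
Step 4: ref 4 → HIT, frames=[4,3]
Step 5: ref 2 → FAULT (evict 4), frames=[2,3]
Step 6: ref 3 → HIT, frames=[2,3]
Step 7: ref 2 → HIT, frames=[2,3]
Step 8: ref 2 → HIT, frames=[2,3]
Step 9: ref 3 → HIT, frames=[2,3]
Step 10: ref 2 → HIT, frames=[2,3]
Step 11: ref 4 → FAULT (evict 3), frames=[2,4]
Step 12: ref 2 → HIT, frames=[2,4]
Step 13: ref 2 → HIT, frames=[2,4]
Step 14: ref 1 → FAULT (evict 2), frames=[1,4]
Total faults: 6

Answer: 6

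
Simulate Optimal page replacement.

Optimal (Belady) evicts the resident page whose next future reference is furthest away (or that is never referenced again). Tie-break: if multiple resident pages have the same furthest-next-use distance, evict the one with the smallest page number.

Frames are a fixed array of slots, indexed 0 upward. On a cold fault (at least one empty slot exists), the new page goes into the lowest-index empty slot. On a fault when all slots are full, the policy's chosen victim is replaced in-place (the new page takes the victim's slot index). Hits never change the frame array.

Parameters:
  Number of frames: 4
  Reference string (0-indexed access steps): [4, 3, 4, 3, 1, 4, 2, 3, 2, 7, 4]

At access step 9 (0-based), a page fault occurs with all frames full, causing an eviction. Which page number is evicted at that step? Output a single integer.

Step 0: ref 4 -> FAULT, frames=[4,-,-,-]
Step 1: ref 3 -> FAULT, frames=[4,3,-,-]
Step 2: ref 4 -> HIT, frames=[4,3,-,-]
Step 3: ref 3 -> HIT, frames=[4,3,-,-]
Step 4: ref 1 -> FAULT, frames=[4,3,1,-]
Step 5: ref 4 -> HIT, frames=[4,3,1,-]
Step 6: ref 2 -> FAULT, frames=[4,3,1,2]
Step 7: ref 3 -> HIT, frames=[4,3,1,2]
Step 8: ref 2 -> HIT, frames=[4,3,1,2]
Step 9: ref 7 -> FAULT, evict 1, frames=[4,3,7,2]
At step 9: evicted page 1

Answer: 1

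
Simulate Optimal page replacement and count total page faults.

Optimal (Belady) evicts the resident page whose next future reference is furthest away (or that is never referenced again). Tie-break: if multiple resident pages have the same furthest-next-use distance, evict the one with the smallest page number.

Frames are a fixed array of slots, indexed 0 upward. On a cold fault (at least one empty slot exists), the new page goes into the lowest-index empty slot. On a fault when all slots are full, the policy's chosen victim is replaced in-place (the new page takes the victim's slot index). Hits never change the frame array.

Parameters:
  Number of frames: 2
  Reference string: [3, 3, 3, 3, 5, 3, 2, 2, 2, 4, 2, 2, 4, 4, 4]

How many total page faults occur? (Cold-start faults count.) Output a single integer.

Answer: 4

Derivation:
Step 0: ref 3 → FAULT, frames=[3,-]
Step 1: ref 3 → HIT, frames=[3,-]
Step 2: ref 3 → HIT, frames=[3,-]
Step 3: ref 3 → HIT, frames=[3,-]
Step 4: ref 5 → FAULT, frames=[3,5]
Step 5: ref 3 → HIT, frames=[3,5]
Step 6: ref 2 → FAULT (evict 3), frames=[2,5]
Step 7: ref 2 → HIT, frames=[2,5]
Step 8: ref 2 → HIT, frames=[2,5]
Step 9: ref 4 → FAULT (evict 5), frames=[2,4]
Step 10: ref 2 → HIT, frames=[2,4]
Step 11: ref 2 → HIT, frames=[2,4]
Step 12: ref 4 → HIT, frames=[2,4]
Step 13: ref 4 → HIT, frames=[2,4]
Step 14: ref 4 → HIT, frames=[2,4]
Total faults: 4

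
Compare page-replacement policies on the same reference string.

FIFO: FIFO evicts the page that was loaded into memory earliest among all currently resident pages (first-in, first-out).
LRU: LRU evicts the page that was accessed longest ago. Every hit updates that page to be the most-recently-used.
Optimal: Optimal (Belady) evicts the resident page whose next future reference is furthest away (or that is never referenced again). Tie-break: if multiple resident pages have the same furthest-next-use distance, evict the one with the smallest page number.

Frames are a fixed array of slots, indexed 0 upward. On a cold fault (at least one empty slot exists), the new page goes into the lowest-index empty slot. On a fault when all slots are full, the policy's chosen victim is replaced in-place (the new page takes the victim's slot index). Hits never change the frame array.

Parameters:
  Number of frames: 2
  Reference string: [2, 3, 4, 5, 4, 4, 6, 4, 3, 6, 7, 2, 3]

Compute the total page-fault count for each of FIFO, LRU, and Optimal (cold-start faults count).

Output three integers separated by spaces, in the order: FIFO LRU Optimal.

--- FIFO ---
  step 0: ref 2 -> FAULT, frames=[2,-] (faults so far: 1)
  step 1: ref 3 -> FAULT, frames=[2,3] (faults so far: 2)
  step 2: ref 4 -> FAULT, evict 2, frames=[4,3] (faults so far: 3)
  step 3: ref 5 -> FAULT, evict 3, frames=[4,5] (faults so far: 4)
  step 4: ref 4 -> HIT, frames=[4,5] (faults so far: 4)
  step 5: ref 4 -> HIT, frames=[4,5] (faults so far: 4)
  step 6: ref 6 -> FAULT, evict 4, frames=[6,5] (faults so far: 5)
  step 7: ref 4 -> FAULT, evict 5, frames=[6,4] (faults so far: 6)
  step 8: ref 3 -> FAULT, evict 6, frames=[3,4] (faults so far: 7)
  step 9: ref 6 -> FAULT, evict 4, frames=[3,6] (faults so far: 8)
  step 10: ref 7 -> FAULT, evict 3, frames=[7,6] (faults so far: 9)
  step 11: ref 2 -> FAULT, evict 6, frames=[7,2] (faults so far: 10)
  step 12: ref 3 -> FAULT, evict 7, frames=[3,2] (faults so far: 11)
  FIFO total faults: 11
--- LRU ---
  step 0: ref 2 -> FAULT, frames=[2,-] (faults so far: 1)
  step 1: ref 3 -> FAULT, frames=[2,3] (faults so far: 2)
  step 2: ref 4 -> FAULT, evict 2, frames=[4,3] (faults so far: 3)
  step 3: ref 5 -> FAULT, evict 3, frames=[4,5] (faults so far: 4)
  step 4: ref 4 -> HIT, frames=[4,5] (faults so far: 4)
  step 5: ref 4 -> HIT, frames=[4,5] (faults so far: 4)
  step 6: ref 6 -> FAULT, evict 5, frames=[4,6] (faults so far: 5)
  step 7: ref 4 -> HIT, frames=[4,6] (faults so far: 5)
  step 8: ref 3 -> FAULT, evict 6, frames=[4,3] (faults so far: 6)
  step 9: ref 6 -> FAULT, evict 4, frames=[6,3] (faults so far: 7)
  step 10: ref 7 -> FAULT, evict 3, frames=[6,7] (faults so far: 8)
  step 11: ref 2 -> FAULT, evict 6, frames=[2,7] (faults so far: 9)
  step 12: ref 3 -> FAULT, evict 7, frames=[2,3] (faults so far: 10)
  LRU total faults: 10
--- Optimal ---
  step 0: ref 2 -> FAULT, frames=[2,-] (faults so far: 1)
  step 1: ref 3 -> FAULT, frames=[2,3] (faults so far: 2)
  step 2: ref 4 -> FAULT, evict 2, frames=[4,3] (faults so far: 3)
  step 3: ref 5 -> FAULT, evict 3, frames=[4,5] (faults so far: 4)
  step 4: ref 4 -> HIT, frames=[4,5] (faults so far: 4)
  step 5: ref 4 -> HIT, frames=[4,5] (faults so far: 4)
  step 6: ref 6 -> FAULT, evict 5, frames=[4,6] (faults so far: 5)
  step 7: ref 4 -> HIT, frames=[4,6] (faults so far: 5)
  step 8: ref 3 -> FAULT, evict 4, frames=[3,6] (faults so far: 6)
  step 9: ref 6 -> HIT, frames=[3,6] (faults so far: 6)
  step 10: ref 7 -> FAULT, evict 6, frames=[3,7] (faults so far: 7)
  step 11: ref 2 -> FAULT, evict 7, frames=[3,2] (faults so far: 8)
  step 12: ref 3 -> HIT, frames=[3,2] (faults so far: 8)
  Optimal total faults: 8

Answer: 11 10 8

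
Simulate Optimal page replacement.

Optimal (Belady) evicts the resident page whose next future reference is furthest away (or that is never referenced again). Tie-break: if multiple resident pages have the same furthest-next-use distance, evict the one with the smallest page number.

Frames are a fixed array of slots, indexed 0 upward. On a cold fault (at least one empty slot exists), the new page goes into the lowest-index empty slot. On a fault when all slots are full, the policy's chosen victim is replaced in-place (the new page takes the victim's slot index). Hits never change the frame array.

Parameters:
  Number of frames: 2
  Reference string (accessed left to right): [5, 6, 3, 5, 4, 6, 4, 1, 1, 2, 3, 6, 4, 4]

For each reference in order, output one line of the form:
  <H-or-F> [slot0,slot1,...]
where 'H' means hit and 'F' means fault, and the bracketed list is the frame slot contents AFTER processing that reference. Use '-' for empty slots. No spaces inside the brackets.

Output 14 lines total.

F [5,-]
F [5,6]
F [5,3]
H [5,3]
F [4,3]
F [4,6]
H [4,6]
F [1,6]
H [1,6]
F [2,6]
F [3,6]
H [3,6]
F [4,6]
H [4,6]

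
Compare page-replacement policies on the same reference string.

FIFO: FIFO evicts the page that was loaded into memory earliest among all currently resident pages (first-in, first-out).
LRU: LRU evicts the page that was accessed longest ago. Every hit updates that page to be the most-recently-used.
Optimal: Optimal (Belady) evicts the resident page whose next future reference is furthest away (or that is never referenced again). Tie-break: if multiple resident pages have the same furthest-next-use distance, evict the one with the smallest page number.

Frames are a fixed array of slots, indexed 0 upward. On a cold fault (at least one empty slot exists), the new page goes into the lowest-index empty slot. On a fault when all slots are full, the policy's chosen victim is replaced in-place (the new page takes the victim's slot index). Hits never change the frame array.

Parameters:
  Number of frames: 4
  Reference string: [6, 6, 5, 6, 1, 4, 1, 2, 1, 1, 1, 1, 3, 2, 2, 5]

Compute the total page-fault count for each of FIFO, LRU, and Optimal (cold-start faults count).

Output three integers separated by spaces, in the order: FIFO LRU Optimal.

Answer: 7 7 6

Derivation:
--- FIFO ---
  step 0: ref 6 -> FAULT, frames=[6,-,-,-] (faults so far: 1)
  step 1: ref 6 -> HIT, frames=[6,-,-,-] (faults so far: 1)
  step 2: ref 5 -> FAULT, frames=[6,5,-,-] (faults so far: 2)
  step 3: ref 6 -> HIT, frames=[6,5,-,-] (faults so far: 2)
  step 4: ref 1 -> FAULT, frames=[6,5,1,-] (faults so far: 3)
  step 5: ref 4 -> FAULT, frames=[6,5,1,4] (faults so far: 4)
  step 6: ref 1 -> HIT, frames=[6,5,1,4] (faults so far: 4)
  step 7: ref 2 -> FAULT, evict 6, frames=[2,5,1,4] (faults so far: 5)
  step 8: ref 1 -> HIT, frames=[2,5,1,4] (faults so far: 5)
  step 9: ref 1 -> HIT, frames=[2,5,1,4] (faults so far: 5)
  step 10: ref 1 -> HIT, frames=[2,5,1,4] (faults so far: 5)
  step 11: ref 1 -> HIT, frames=[2,5,1,4] (faults so far: 5)
  step 12: ref 3 -> FAULT, evict 5, frames=[2,3,1,4] (faults so far: 6)
  step 13: ref 2 -> HIT, frames=[2,3,1,4] (faults so far: 6)
  step 14: ref 2 -> HIT, frames=[2,3,1,4] (faults so far: 6)
  step 15: ref 5 -> FAULT, evict 1, frames=[2,3,5,4] (faults so far: 7)
  FIFO total faults: 7
--- LRU ---
  step 0: ref 6 -> FAULT, frames=[6,-,-,-] (faults so far: 1)
  step 1: ref 6 -> HIT, frames=[6,-,-,-] (faults so far: 1)
  step 2: ref 5 -> FAULT, frames=[6,5,-,-] (faults so far: 2)
  step 3: ref 6 -> HIT, frames=[6,5,-,-] (faults so far: 2)
  step 4: ref 1 -> FAULT, frames=[6,5,1,-] (faults so far: 3)
  step 5: ref 4 -> FAULT, frames=[6,5,1,4] (faults so far: 4)
  step 6: ref 1 -> HIT, frames=[6,5,1,4] (faults so far: 4)
  step 7: ref 2 -> FAULT, evict 5, frames=[6,2,1,4] (faults so far: 5)
  step 8: ref 1 -> HIT, frames=[6,2,1,4] (faults so far: 5)
  step 9: ref 1 -> HIT, frames=[6,2,1,4] (faults so far: 5)
  step 10: ref 1 -> HIT, frames=[6,2,1,4] (faults so far: 5)
  step 11: ref 1 -> HIT, frames=[6,2,1,4] (faults so far: 5)
  step 12: ref 3 -> FAULT, evict 6, frames=[3,2,1,4] (faults so far: 6)
  step 13: ref 2 -> HIT, frames=[3,2,1,4] (faults so far: 6)
  step 14: ref 2 -> HIT, frames=[3,2,1,4] (faults so far: 6)
  step 15: ref 5 -> FAULT, evict 4, frames=[3,2,1,5] (faults so far: 7)
  LRU total faults: 7
--- Optimal ---
  step 0: ref 6 -> FAULT, frames=[6,-,-,-] (faults so far: 1)
  step 1: ref 6 -> HIT, frames=[6,-,-,-] (faults so far: 1)
  step 2: ref 5 -> FAULT, frames=[6,5,-,-] (faults so far: 2)
  step 3: ref 6 -> HIT, frames=[6,5,-,-] (faults so far: 2)
  step 4: ref 1 -> FAULT, frames=[6,5,1,-] (faults so far: 3)
  step 5: ref 4 -> FAULT, frames=[6,5,1,4] (faults so far: 4)
  step 6: ref 1 -> HIT, frames=[6,5,1,4] (faults so far: 4)
  step 7: ref 2 -> FAULT, evict 4, frames=[6,5,1,2] (faults so far: 5)
  step 8: ref 1 -> HIT, frames=[6,5,1,2] (faults so far: 5)
  step 9: ref 1 -> HIT, frames=[6,5,1,2] (faults so far: 5)
  step 10: ref 1 -> HIT, frames=[6,5,1,2] (faults so far: 5)
  step 11: ref 1 -> HIT, frames=[6,5,1,2] (faults so far: 5)
  step 12: ref 3 -> FAULT, evict 1, frames=[6,5,3,2] (faults so far: 6)
  step 13: ref 2 -> HIT, frames=[6,5,3,2] (faults so far: 6)
  step 14: ref 2 -> HIT, frames=[6,5,3,2] (faults so far: 6)
  step 15: ref 5 -> HIT, frames=[6,5,3,2] (faults so far: 6)
  Optimal total faults: 6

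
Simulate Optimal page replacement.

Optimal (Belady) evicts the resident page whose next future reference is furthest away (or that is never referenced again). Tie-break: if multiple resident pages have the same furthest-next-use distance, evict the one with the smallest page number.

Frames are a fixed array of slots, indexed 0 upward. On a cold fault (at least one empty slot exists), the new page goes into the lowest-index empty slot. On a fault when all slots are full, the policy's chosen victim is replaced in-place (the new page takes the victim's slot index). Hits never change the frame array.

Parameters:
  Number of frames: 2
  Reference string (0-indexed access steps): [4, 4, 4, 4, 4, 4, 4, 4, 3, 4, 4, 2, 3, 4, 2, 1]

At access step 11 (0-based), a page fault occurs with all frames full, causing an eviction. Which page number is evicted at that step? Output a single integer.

Step 0: ref 4 -> FAULT, frames=[4,-]
Step 1: ref 4 -> HIT, frames=[4,-]
Step 2: ref 4 -> HIT, frames=[4,-]
Step 3: ref 4 -> HIT, frames=[4,-]
Step 4: ref 4 -> HIT, frames=[4,-]
Step 5: ref 4 -> HIT, frames=[4,-]
Step 6: ref 4 -> HIT, frames=[4,-]
Step 7: ref 4 -> HIT, frames=[4,-]
Step 8: ref 3 -> FAULT, frames=[4,3]
Step 9: ref 4 -> HIT, frames=[4,3]
Step 10: ref 4 -> HIT, frames=[4,3]
Step 11: ref 2 -> FAULT, evict 4, frames=[2,3]
At step 11: evicted page 4

Answer: 4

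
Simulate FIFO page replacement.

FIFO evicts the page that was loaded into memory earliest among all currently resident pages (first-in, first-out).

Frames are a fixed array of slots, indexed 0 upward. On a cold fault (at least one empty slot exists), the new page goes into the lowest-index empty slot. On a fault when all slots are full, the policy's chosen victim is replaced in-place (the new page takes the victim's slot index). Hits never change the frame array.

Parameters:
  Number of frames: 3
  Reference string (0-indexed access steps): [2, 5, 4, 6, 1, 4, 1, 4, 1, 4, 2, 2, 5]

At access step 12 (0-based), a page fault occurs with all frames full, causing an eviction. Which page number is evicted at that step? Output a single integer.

Answer: 6

Derivation:
Step 0: ref 2 -> FAULT, frames=[2,-,-]
Step 1: ref 5 -> FAULT, frames=[2,5,-]
Step 2: ref 4 -> FAULT, frames=[2,5,4]
Step 3: ref 6 -> FAULT, evict 2, frames=[6,5,4]
Step 4: ref 1 -> FAULT, evict 5, frames=[6,1,4]
Step 5: ref 4 -> HIT, frames=[6,1,4]
Step 6: ref 1 -> HIT, frames=[6,1,4]
Step 7: ref 4 -> HIT, frames=[6,1,4]
Step 8: ref 1 -> HIT, frames=[6,1,4]
Step 9: ref 4 -> HIT, frames=[6,1,4]
Step 10: ref 2 -> FAULT, evict 4, frames=[6,1,2]
Step 11: ref 2 -> HIT, frames=[6,1,2]
Step 12: ref 5 -> FAULT, evict 6, frames=[5,1,2]
At step 12: evicted page 6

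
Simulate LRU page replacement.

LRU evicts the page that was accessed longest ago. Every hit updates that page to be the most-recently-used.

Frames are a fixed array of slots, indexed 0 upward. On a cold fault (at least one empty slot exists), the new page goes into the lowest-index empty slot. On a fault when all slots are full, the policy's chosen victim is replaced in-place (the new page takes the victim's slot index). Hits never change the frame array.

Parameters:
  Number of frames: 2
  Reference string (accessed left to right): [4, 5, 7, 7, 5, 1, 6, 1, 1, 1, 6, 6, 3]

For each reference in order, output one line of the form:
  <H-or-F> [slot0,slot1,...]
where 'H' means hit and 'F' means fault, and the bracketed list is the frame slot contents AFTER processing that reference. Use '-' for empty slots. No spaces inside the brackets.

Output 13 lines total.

F [4,-]
F [4,5]
F [7,5]
H [7,5]
H [7,5]
F [1,5]
F [1,6]
H [1,6]
H [1,6]
H [1,6]
H [1,6]
H [1,6]
F [3,6]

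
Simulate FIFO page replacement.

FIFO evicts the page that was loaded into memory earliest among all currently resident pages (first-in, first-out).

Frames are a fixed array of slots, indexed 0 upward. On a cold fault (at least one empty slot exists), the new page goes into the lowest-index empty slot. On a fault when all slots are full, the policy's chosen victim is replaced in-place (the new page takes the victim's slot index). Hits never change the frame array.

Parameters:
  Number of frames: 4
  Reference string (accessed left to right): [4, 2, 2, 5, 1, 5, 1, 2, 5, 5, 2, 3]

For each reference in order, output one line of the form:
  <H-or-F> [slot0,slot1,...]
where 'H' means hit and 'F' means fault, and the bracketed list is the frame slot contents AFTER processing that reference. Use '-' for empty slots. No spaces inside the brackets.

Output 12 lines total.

F [4,-,-,-]
F [4,2,-,-]
H [4,2,-,-]
F [4,2,5,-]
F [4,2,5,1]
H [4,2,5,1]
H [4,2,5,1]
H [4,2,5,1]
H [4,2,5,1]
H [4,2,5,1]
H [4,2,5,1]
F [3,2,5,1]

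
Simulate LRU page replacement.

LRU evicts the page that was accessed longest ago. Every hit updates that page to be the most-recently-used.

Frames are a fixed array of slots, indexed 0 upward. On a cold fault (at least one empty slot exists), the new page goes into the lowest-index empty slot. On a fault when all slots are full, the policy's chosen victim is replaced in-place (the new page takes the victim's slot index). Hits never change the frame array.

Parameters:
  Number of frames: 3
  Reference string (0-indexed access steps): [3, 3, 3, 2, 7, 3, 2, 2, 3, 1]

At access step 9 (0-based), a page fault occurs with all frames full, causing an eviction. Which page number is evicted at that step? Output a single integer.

Step 0: ref 3 -> FAULT, frames=[3,-,-]
Step 1: ref 3 -> HIT, frames=[3,-,-]
Step 2: ref 3 -> HIT, frames=[3,-,-]
Step 3: ref 2 -> FAULT, frames=[3,2,-]
Step 4: ref 7 -> FAULT, frames=[3,2,7]
Step 5: ref 3 -> HIT, frames=[3,2,7]
Step 6: ref 2 -> HIT, frames=[3,2,7]
Step 7: ref 2 -> HIT, frames=[3,2,7]
Step 8: ref 3 -> HIT, frames=[3,2,7]
Step 9: ref 1 -> FAULT, evict 7, frames=[3,2,1]
At step 9: evicted page 7

Answer: 7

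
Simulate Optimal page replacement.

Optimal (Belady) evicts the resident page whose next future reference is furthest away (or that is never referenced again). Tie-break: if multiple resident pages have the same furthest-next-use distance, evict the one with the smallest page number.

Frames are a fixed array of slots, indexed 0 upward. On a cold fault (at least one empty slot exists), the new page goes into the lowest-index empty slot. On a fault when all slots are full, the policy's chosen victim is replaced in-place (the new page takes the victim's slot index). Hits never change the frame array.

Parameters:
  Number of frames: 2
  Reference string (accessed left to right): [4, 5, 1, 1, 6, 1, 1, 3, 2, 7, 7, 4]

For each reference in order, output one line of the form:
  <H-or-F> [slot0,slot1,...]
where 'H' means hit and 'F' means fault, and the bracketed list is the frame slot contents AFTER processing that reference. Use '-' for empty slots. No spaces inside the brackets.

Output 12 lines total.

F [4,-]
F [4,5]
F [4,1]
H [4,1]
F [6,1]
H [6,1]
H [6,1]
F [6,3]
F [6,2]
F [6,7]
H [6,7]
F [4,7]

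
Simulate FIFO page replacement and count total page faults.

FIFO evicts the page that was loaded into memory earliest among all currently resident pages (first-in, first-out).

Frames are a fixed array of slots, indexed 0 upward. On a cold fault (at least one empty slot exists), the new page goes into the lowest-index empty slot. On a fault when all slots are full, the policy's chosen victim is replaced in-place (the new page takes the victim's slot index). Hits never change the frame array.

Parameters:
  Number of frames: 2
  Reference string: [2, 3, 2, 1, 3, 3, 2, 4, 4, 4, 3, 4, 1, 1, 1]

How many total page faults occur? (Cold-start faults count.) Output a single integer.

Step 0: ref 2 → FAULT, frames=[2,-]
Step 1: ref 3 → FAULT, frames=[2,3]
Step 2: ref 2 → HIT, frames=[2,3]
Step 3: ref 1 → FAULT (evict 2), frames=[1,3]
Step 4: ref 3 → HIT, frames=[1,3]
Step 5: ref 3 → HIT, frames=[1,3]
Step 6: ref 2 → FAULT (evict 3), frames=[1,2]
Step 7: ref 4 → FAULT (evict 1), frames=[4,2]
Step 8: ref 4 → HIT, frames=[4,2]
Step 9: ref 4 → HIT, frames=[4,2]
Step 10: ref 3 → FAULT (evict 2), frames=[4,3]
Step 11: ref 4 → HIT, frames=[4,3]
Step 12: ref 1 → FAULT (evict 4), frames=[1,3]
Step 13: ref 1 → HIT, frames=[1,3]
Step 14: ref 1 → HIT, frames=[1,3]
Total faults: 7

Answer: 7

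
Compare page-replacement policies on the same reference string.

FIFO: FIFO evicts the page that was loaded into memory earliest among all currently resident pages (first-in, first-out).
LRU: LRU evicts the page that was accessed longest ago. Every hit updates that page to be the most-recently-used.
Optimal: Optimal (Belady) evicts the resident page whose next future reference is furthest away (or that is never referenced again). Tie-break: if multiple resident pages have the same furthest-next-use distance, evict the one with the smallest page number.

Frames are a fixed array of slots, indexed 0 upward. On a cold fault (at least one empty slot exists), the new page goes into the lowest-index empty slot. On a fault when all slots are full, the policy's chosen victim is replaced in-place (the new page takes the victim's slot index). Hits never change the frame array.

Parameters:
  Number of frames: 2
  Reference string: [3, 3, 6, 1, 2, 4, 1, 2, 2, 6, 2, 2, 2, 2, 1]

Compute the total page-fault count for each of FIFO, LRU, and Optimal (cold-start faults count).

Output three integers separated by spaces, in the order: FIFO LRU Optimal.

--- FIFO ---
  step 0: ref 3 -> FAULT, frames=[3,-] (faults so far: 1)
  step 1: ref 3 -> HIT, frames=[3,-] (faults so far: 1)
  step 2: ref 6 -> FAULT, frames=[3,6] (faults so far: 2)
  step 3: ref 1 -> FAULT, evict 3, frames=[1,6] (faults so far: 3)
  step 4: ref 2 -> FAULT, evict 6, frames=[1,2] (faults so far: 4)
  step 5: ref 4 -> FAULT, evict 1, frames=[4,2] (faults so far: 5)
  step 6: ref 1 -> FAULT, evict 2, frames=[4,1] (faults so far: 6)
  step 7: ref 2 -> FAULT, evict 4, frames=[2,1] (faults so far: 7)
  step 8: ref 2 -> HIT, frames=[2,1] (faults so far: 7)
  step 9: ref 6 -> FAULT, evict 1, frames=[2,6] (faults so far: 8)
  step 10: ref 2 -> HIT, frames=[2,6] (faults so far: 8)
  step 11: ref 2 -> HIT, frames=[2,6] (faults so far: 8)
  step 12: ref 2 -> HIT, frames=[2,6] (faults so far: 8)
  step 13: ref 2 -> HIT, frames=[2,6] (faults so far: 8)
  step 14: ref 1 -> FAULT, evict 2, frames=[1,6] (faults so far: 9)
  FIFO total faults: 9
--- LRU ---
  step 0: ref 3 -> FAULT, frames=[3,-] (faults so far: 1)
  step 1: ref 3 -> HIT, frames=[3,-] (faults so far: 1)
  step 2: ref 6 -> FAULT, frames=[3,6] (faults so far: 2)
  step 3: ref 1 -> FAULT, evict 3, frames=[1,6] (faults so far: 3)
  step 4: ref 2 -> FAULT, evict 6, frames=[1,2] (faults so far: 4)
  step 5: ref 4 -> FAULT, evict 1, frames=[4,2] (faults so far: 5)
  step 6: ref 1 -> FAULT, evict 2, frames=[4,1] (faults so far: 6)
  step 7: ref 2 -> FAULT, evict 4, frames=[2,1] (faults so far: 7)
  step 8: ref 2 -> HIT, frames=[2,1] (faults so far: 7)
  step 9: ref 6 -> FAULT, evict 1, frames=[2,6] (faults so far: 8)
  step 10: ref 2 -> HIT, frames=[2,6] (faults so far: 8)
  step 11: ref 2 -> HIT, frames=[2,6] (faults so far: 8)
  step 12: ref 2 -> HIT, frames=[2,6] (faults so far: 8)
  step 13: ref 2 -> HIT, frames=[2,6] (faults so far: 8)
  step 14: ref 1 -> FAULT, evict 6, frames=[2,1] (faults so far: 9)
  LRU total faults: 9
--- Optimal ---
  step 0: ref 3 -> FAULT, frames=[3,-] (faults so far: 1)
  step 1: ref 3 -> HIT, frames=[3,-] (faults so far: 1)
  step 2: ref 6 -> FAULT, frames=[3,6] (faults so far: 2)
  step 3: ref 1 -> FAULT, evict 3, frames=[1,6] (faults so far: 3)
  step 4: ref 2 -> FAULT, evict 6, frames=[1,2] (faults so far: 4)
  step 5: ref 4 -> FAULT, evict 2, frames=[1,4] (faults so far: 5)
  step 6: ref 1 -> HIT, frames=[1,4] (faults so far: 5)
  step 7: ref 2 -> FAULT, evict 4, frames=[1,2] (faults so far: 6)
  step 8: ref 2 -> HIT, frames=[1,2] (faults so far: 6)
  step 9: ref 6 -> FAULT, evict 1, frames=[6,2] (faults so far: 7)
  step 10: ref 2 -> HIT, frames=[6,2] (faults so far: 7)
  step 11: ref 2 -> HIT, frames=[6,2] (faults so far: 7)
  step 12: ref 2 -> HIT, frames=[6,2] (faults so far: 7)
  step 13: ref 2 -> HIT, frames=[6,2] (faults so far: 7)
  step 14: ref 1 -> FAULT, evict 2, frames=[6,1] (faults so far: 8)
  Optimal total faults: 8

Answer: 9 9 8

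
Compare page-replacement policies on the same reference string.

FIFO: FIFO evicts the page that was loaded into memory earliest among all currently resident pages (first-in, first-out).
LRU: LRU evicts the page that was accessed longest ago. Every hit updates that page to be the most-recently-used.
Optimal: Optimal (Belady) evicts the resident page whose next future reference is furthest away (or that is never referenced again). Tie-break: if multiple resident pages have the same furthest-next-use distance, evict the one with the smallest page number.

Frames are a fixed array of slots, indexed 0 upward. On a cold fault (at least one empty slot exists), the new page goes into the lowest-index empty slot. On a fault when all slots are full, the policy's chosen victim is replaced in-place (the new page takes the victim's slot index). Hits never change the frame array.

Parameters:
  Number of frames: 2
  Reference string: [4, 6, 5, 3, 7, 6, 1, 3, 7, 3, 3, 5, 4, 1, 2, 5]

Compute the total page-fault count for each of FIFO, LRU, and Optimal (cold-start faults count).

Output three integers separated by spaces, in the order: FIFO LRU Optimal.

--- FIFO ---
  step 0: ref 4 -> FAULT, frames=[4,-] (faults so far: 1)
  step 1: ref 6 -> FAULT, frames=[4,6] (faults so far: 2)
  step 2: ref 5 -> FAULT, evict 4, frames=[5,6] (faults so far: 3)
  step 3: ref 3 -> FAULT, evict 6, frames=[5,3] (faults so far: 4)
  step 4: ref 7 -> FAULT, evict 5, frames=[7,3] (faults so far: 5)
  step 5: ref 6 -> FAULT, evict 3, frames=[7,6] (faults so far: 6)
  step 6: ref 1 -> FAULT, evict 7, frames=[1,6] (faults so far: 7)
  step 7: ref 3 -> FAULT, evict 6, frames=[1,3] (faults so far: 8)
  step 8: ref 7 -> FAULT, evict 1, frames=[7,3] (faults so far: 9)
  step 9: ref 3 -> HIT, frames=[7,3] (faults so far: 9)
  step 10: ref 3 -> HIT, frames=[7,3] (faults so far: 9)
  step 11: ref 5 -> FAULT, evict 3, frames=[7,5] (faults so far: 10)
  step 12: ref 4 -> FAULT, evict 7, frames=[4,5] (faults so far: 11)
  step 13: ref 1 -> FAULT, evict 5, frames=[4,1] (faults so far: 12)
  step 14: ref 2 -> FAULT, evict 4, frames=[2,1] (faults so far: 13)
  step 15: ref 5 -> FAULT, evict 1, frames=[2,5] (faults so far: 14)
  FIFO total faults: 14
--- LRU ---
  step 0: ref 4 -> FAULT, frames=[4,-] (faults so far: 1)
  step 1: ref 6 -> FAULT, frames=[4,6] (faults so far: 2)
  step 2: ref 5 -> FAULT, evict 4, frames=[5,6] (faults so far: 3)
  step 3: ref 3 -> FAULT, evict 6, frames=[5,3] (faults so far: 4)
  step 4: ref 7 -> FAULT, evict 5, frames=[7,3] (faults so far: 5)
  step 5: ref 6 -> FAULT, evict 3, frames=[7,6] (faults so far: 6)
  step 6: ref 1 -> FAULT, evict 7, frames=[1,6] (faults so far: 7)
  step 7: ref 3 -> FAULT, evict 6, frames=[1,3] (faults so far: 8)
  step 8: ref 7 -> FAULT, evict 1, frames=[7,3] (faults so far: 9)
  step 9: ref 3 -> HIT, frames=[7,3] (faults so far: 9)
  step 10: ref 3 -> HIT, frames=[7,3] (faults so far: 9)
  step 11: ref 5 -> FAULT, evict 7, frames=[5,3] (faults so far: 10)
  step 12: ref 4 -> FAULT, evict 3, frames=[5,4] (faults so far: 11)
  step 13: ref 1 -> FAULT, evict 5, frames=[1,4] (faults so far: 12)
  step 14: ref 2 -> FAULT, evict 4, frames=[1,2] (faults so far: 13)
  step 15: ref 5 -> FAULT, evict 1, frames=[5,2] (faults so far: 14)
  LRU total faults: 14
--- Optimal ---
  step 0: ref 4 -> FAULT, frames=[4,-] (faults so far: 1)
  step 1: ref 6 -> FAULT, frames=[4,6] (faults so far: 2)
  step 2: ref 5 -> FAULT, evict 4, frames=[5,6] (faults so far: 3)
  step 3: ref 3 -> FAULT, evict 5, frames=[3,6] (faults so far: 4)
  step 4: ref 7 -> FAULT, evict 3, frames=[7,6] (faults so far: 5)
  step 5: ref 6 -> HIT, frames=[7,6] (faults so far: 5)
  step 6: ref 1 -> FAULT, evict 6, frames=[7,1] (faults so far: 6)
  step 7: ref 3 -> FAULT, evict 1, frames=[7,3] (faults so far: 7)
  step 8: ref 7 -> HIT, frames=[7,3] (faults so far: 7)
  step 9: ref 3 -> HIT, frames=[7,3] (faults so far: 7)
  step 10: ref 3 -> HIT, frames=[7,3] (faults so far: 7)
  step 11: ref 5 -> FAULT, evict 3, frames=[7,5] (faults so far: 8)
  step 12: ref 4 -> FAULT, evict 7, frames=[4,5] (faults so far: 9)
  step 13: ref 1 -> FAULT, evict 4, frames=[1,5] (faults so far: 10)
  step 14: ref 2 -> FAULT, evict 1, frames=[2,5] (faults so far: 11)
  step 15: ref 5 -> HIT, frames=[2,5] (faults so far: 11)
  Optimal total faults: 11

Answer: 14 14 11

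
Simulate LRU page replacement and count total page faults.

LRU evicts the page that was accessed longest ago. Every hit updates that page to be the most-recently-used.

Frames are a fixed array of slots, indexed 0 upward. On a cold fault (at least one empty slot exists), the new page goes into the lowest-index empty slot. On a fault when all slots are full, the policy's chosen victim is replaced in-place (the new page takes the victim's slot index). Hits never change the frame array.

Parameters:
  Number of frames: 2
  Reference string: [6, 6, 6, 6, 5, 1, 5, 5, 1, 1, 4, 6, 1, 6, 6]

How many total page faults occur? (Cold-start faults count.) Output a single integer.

Step 0: ref 6 → FAULT, frames=[6,-]
Step 1: ref 6 → HIT, frames=[6,-]
Step 2: ref 6 → HIT, frames=[6,-]
Step 3: ref 6 → HIT, frames=[6,-]
Step 4: ref 5 → FAULT, frames=[6,5]
Step 5: ref 1 → FAULT (evict 6), frames=[1,5]
Step 6: ref 5 → HIT, frames=[1,5]
Step 7: ref 5 → HIT, frames=[1,5]
Step 8: ref 1 → HIT, frames=[1,5]
Step 9: ref 1 → HIT, frames=[1,5]
Step 10: ref 4 → FAULT (evict 5), frames=[1,4]
Step 11: ref 6 → FAULT (evict 1), frames=[6,4]
Step 12: ref 1 → FAULT (evict 4), frames=[6,1]
Step 13: ref 6 → HIT, frames=[6,1]
Step 14: ref 6 → HIT, frames=[6,1]
Total faults: 6

Answer: 6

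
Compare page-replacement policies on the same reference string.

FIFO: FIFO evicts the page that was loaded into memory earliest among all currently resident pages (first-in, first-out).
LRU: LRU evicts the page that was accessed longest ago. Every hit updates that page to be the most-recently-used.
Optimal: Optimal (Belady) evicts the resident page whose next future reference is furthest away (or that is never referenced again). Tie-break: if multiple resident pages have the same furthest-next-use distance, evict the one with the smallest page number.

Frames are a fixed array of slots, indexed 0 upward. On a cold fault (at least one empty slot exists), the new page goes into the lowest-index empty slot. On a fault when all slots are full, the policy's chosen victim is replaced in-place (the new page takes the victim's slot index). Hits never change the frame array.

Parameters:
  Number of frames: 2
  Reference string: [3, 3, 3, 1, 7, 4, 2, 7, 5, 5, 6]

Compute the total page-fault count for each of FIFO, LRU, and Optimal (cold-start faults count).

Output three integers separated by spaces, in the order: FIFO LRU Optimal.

--- FIFO ---
  step 0: ref 3 -> FAULT, frames=[3,-] (faults so far: 1)
  step 1: ref 3 -> HIT, frames=[3,-] (faults so far: 1)
  step 2: ref 3 -> HIT, frames=[3,-] (faults so far: 1)
  step 3: ref 1 -> FAULT, frames=[3,1] (faults so far: 2)
  step 4: ref 7 -> FAULT, evict 3, frames=[7,1] (faults so far: 3)
  step 5: ref 4 -> FAULT, evict 1, frames=[7,4] (faults so far: 4)
  step 6: ref 2 -> FAULT, evict 7, frames=[2,4] (faults so far: 5)
  step 7: ref 7 -> FAULT, evict 4, frames=[2,7] (faults so far: 6)
  step 8: ref 5 -> FAULT, evict 2, frames=[5,7] (faults so far: 7)
  step 9: ref 5 -> HIT, frames=[5,7] (faults so far: 7)
  step 10: ref 6 -> FAULT, evict 7, frames=[5,6] (faults so far: 8)
  FIFO total faults: 8
--- LRU ---
  step 0: ref 3 -> FAULT, frames=[3,-] (faults so far: 1)
  step 1: ref 3 -> HIT, frames=[3,-] (faults so far: 1)
  step 2: ref 3 -> HIT, frames=[3,-] (faults so far: 1)
  step 3: ref 1 -> FAULT, frames=[3,1] (faults so far: 2)
  step 4: ref 7 -> FAULT, evict 3, frames=[7,1] (faults so far: 3)
  step 5: ref 4 -> FAULT, evict 1, frames=[7,4] (faults so far: 4)
  step 6: ref 2 -> FAULT, evict 7, frames=[2,4] (faults so far: 5)
  step 7: ref 7 -> FAULT, evict 4, frames=[2,7] (faults so far: 6)
  step 8: ref 5 -> FAULT, evict 2, frames=[5,7] (faults so far: 7)
  step 9: ref 5 -> HIT, frames=[5,7] (faults so far: 7)
  step 10: ref 6 -> FAULT, evict 7, frames=[5,6] (faults so far: 8)
  LRU total faults: 8
--- Optimal ---
  step 0: ref 3 -> FAULT, frames=[3,-] (faults so far: 1)
  step 1: ref 3 -> HIT, frames=[3,-] (faults so far: 1)
  step 2: ref 3 -> HIT, frames=[3,-] (faults so far: 1)
  step 3: ref 1 -> FAULT, frames=[3,1] (faults so far: 2)
  step 4: ref 7 -> FAULT, evict 1, frames=[3,7] (faults so far: 3)
  step 5: ref 4 -> FAULT, evict 3, frames=[4,7] (faults so far: 4)
  step 6: ref 2 -> FAULT, evict 4, frames=[2,7] (faults so far: 5)
  step 7: ref 7 -> HIT, frames=[2,7] (faults so far: 5)
  step 8: ref 5 -> FAULT, evict 2, frames=[5,7] (faults so far: 6)
  step 9: ref 5 -> HIT, frames=[5,7] (faults so far: 6)
  step 10: ref 6 -> FAULT, evict 5, frames=[6,7] (faults so far: 7)
  Optimal total faults: 7

Answer: 8 8 7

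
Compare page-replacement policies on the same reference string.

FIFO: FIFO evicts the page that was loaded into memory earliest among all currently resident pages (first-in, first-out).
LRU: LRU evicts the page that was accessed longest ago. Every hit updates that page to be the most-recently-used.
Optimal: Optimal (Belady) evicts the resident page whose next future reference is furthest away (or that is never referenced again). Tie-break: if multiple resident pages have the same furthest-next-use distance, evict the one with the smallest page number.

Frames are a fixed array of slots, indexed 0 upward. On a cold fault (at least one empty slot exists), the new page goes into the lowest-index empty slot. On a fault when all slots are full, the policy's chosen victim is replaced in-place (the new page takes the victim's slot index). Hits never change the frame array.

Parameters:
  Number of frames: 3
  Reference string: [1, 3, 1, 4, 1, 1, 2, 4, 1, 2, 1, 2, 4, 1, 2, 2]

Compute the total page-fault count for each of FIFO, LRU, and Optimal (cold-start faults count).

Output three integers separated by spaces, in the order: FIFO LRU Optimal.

--- FIFO ---
  step 0: ref 1 -> FAULT, frames=[1,-,-] (faults so far: 1)
  step 1: ref 3 -> FAULT, frames=[1,3,-] (faults so far: 2)
  step 2: ref 1 -> HIT, frames=[1,3,-] (faults so far: 2)
  step 3: ref 4 -> FAULT, frames=[1,3,4] (faults so far: 3)
  step 4: ref 1 -> HIT, frames=[1,3,4] (faults so far: 3)
  step 5: ref 1 -> HIT, frames=[1,3,4] (faults so far: 3)
  step 6: ref 2 -> FAULT, evict 1, frames=[2,3,4] (faults so far: 4)
  step 7: ref 4 -> HIT, frames=[2,3,4] (faults so far: 4)
  step 8: ref 1 -> FAULT, evict 3, frames=[2,1,4] (faults so far: 5)
  step 9: ref 2 -> HIT, frames=[2,1,4] (faults so far: 5)
  step 10: ref 1 -> HIT, frames=[2,1,4] (faults so far: 5)
  step 11: ref 2 -> HIT, frames=[2,1,4] (faults so far: 5)
  step 12: ref 4 -> HIT, frames=[2,1,4] (faults so far: 5)
  step 13: ref 1 -> HIT, frames=[2,1,4] (faults so far: 5)
  step 14: ref 2 -> HIT, frames=[2,1,4] (faults so far: 5)
  step 15: ref 2 -> HIT, frames=[2,1,4] (faults so far: 5)
  FIFO total faults: 5
--- LRU ---
  step 0: ref 1 -> FAULT, frames=[1,-,-] (faults so far: 1)
  step 1: ref 3 -> FAULT, frames=[1,3,-] (faults so far: 2)
  step 2: ref 1 -> HIT, frames=[1,3,-] (faults so far: 2)
  step 3: ref 4 -> FAULT, frames=[1,3,4] (faults so far: 3)
  step 4: ref 1 -> HIT, frames=[1,3,4] (faults so far: 3)
  step 5: ref 1 -> HIT, frames=[1,3,4] (faults so far: 3)
  step 6: ref 2 -> FAULT, evict 3, frames=[1,2,4] (faults so far: 4)
  step 7: ref 4 -> HIT, frames=[1,2,4] (faults so far: 4)
  step 8: ref 1 -> HIT, frames=[1,2,4] (faults so far: 4)
  step 9: ref 2 -> HIT, frames=[1,2,4] (faults so far: 4)
  step 10: ref 1 -> HIT, frames=[1,2,4] (faults so far: 4)
  step 11: ref 2 -> HIT, frames=[1,2,4] (faults so far: 4)
  step 12: ref 4 -> HIT, frames=[1,2,4] (faults so far: 4)
  step 13: ref 1 -> HIT, frames=[1,2,4] (faults so far: 4)
  step 14: ref 2 -> HIT, frames=[1,2,4] (faults so far: 4)
  step 15: ref 2 -> HIT, frames=[1,2,4] (faults so far: 4)
  LRU total faults: 4
--- Optimal ---
  step 0: ref 1 -> FAULT, frames=[1,-,-] (faults so far: 1)
  step 1: ref 3 -> FAULT, frames=[1,3,-] (faults so far: 2)
  step 2: ref 1 -> HIT, frames=[1,3,-] (faults so far: 2)
  step 3: ref 4 -> FAULT, frames=[1,3,4] (faults so far: 3)
  step 4: ref 1 -> HIT, frames=[1,3,4] (faults so far: 3)
  step 5: ref 1 -> HIT, frames=[1,3,4] (faults so far: 3)
  step 6: ref 2 -> FAULT, evict 3, frames=[1,2,4] (faults so far: 4)
  step 7: ref 4 -> HIT, frames=[1,2,4] (faults so far: 4)
  step 8: ref 1 -> HIT, frames=[1,2,4] (faults so far: 4)
  step 9: ref 2 -> HIT, frames=[1,2,4] (faults so far: 4)
  step 10: ref 1 -> HIT, frames=[1,2,4] (faults so far: 4)
  step 11: ref 2 -> HIT, frames=[1,2,4] (faults so far: 4)
  step 12: ref 4 -> HIT, frames=[1,2,4] (faults so far: 4)
  step 13: ref 1 -> HIT, frames=[1,2,4] (faults so far: 4)
  step 14: ref 2 -> HIT, frames=[1,2,4] (faults so far: 4)
  step 15: ref 2 -> HIT, frames=[1,2,4] (faults so far: 4)
  Optimal total faults: 4

Answer: 5 4 4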